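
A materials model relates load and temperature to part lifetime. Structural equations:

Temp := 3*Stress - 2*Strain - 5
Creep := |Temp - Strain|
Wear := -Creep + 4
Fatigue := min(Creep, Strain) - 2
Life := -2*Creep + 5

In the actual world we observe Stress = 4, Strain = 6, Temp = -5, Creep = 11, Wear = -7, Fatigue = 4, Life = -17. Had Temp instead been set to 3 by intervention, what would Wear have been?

do(Temp=3) replaces the equation Temp := 3*Stress - 2*Strain - 5 with the constant Temp = 3.
Creep = |Temp - Strain|  [with Temp=3, Strain=6]  = 3
Wear = -Creep + 4  [with Creep=3]  = 1

1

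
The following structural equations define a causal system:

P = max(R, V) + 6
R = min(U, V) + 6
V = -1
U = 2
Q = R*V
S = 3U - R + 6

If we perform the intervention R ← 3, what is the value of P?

9

do(R=3) replaces the equation R = min(U, V) + 6 with the constant R = 3.
P = max(R, V) + 6  [with R=3, V=-1]  = 9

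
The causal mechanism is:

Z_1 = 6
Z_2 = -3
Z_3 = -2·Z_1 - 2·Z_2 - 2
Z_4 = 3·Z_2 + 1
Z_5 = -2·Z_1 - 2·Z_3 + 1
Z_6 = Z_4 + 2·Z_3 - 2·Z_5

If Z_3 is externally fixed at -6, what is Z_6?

The intervention breaks the incoming arrows to Z_3: Z_3 = -2·Z_1 - 2·Z_2 - 2 no longer applies, and Z_3 = -6.
Z_4 = 3·Z_2 + 1  [with Z_2=-3]  = -8
Z_5 = -2·Z_1 - 2·Z_3 + 1  [with Z_1=6, Z_3=-6]  = 1
Z_6 = Z_4 + 2·Z_3 - 2·Z_5  [with Z_4=-8, Z_3=-6, Z_5=1]  = -22

-22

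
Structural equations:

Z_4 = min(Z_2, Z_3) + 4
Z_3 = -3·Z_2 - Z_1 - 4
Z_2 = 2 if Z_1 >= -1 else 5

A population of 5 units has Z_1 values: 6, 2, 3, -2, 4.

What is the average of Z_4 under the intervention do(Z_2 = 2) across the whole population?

The intervention sets Z_2=2 in all 5 units regardless of Z_1. Recomputing Z_4 per unit gives -12, -8, -9, -4, -10; average -8.6.

-8.6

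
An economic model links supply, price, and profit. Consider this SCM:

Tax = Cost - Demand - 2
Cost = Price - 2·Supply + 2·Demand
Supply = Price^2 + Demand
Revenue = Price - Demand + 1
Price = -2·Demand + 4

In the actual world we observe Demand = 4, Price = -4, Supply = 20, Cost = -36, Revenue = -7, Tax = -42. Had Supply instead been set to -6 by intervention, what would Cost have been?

16

The intervention breaks the incoming arrows to Supply: Supply = Price^2 + Demand no longer applies, and Supply = -6.
Price = -2·Demand + 4  [with Demand=4]  = -4
Cost = Price - 2·Supply + 2·Demand  [with Price=-4, Supply=-6, Demand=4]  = 16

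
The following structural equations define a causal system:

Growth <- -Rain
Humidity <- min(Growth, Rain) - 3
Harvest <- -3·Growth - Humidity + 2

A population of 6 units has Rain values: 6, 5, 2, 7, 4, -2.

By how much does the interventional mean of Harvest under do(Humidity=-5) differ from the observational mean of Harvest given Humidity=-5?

11

do(Humidity=-5) breaks Humidity's dependence on Rain. With Humidity=-5 fixed, Harvest across the units is 25, 22, 13, 28, 19, 1, mean 18.
Conditioning on Humidity=-5 selects the 2 unit(s) with Rain ∈ {2, -2}. Their Harvest values: 13, 1. Mean = 7.
Difference = 18 − 7 = 11.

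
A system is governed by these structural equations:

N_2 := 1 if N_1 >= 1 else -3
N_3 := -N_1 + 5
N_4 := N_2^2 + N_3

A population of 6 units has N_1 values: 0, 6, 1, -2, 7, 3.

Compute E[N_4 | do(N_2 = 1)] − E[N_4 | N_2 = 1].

The intervention sets N_2=1 in all 6 units regardless of N_1. Recomputing N_4 per unit gives 6, 0, 5, 8, -1, 3; average 3.5.
Conditioning on N_2=1 selects the 4 unit(s) with N_1 ∈ {6, 1, 7, 3}. Their N_4 values: 0, 5, -1, 3. Mean = 1.75.
Difference = 3.5 − 1.75 = 1.75.

1.75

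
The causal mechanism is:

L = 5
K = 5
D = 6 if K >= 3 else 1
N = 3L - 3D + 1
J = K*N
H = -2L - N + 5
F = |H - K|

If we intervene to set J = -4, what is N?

The intervention breaks the incoming arrows to J: J = K*N no longer applies, and J = -4.
Since N is not a descendant of the intervened variable, it is unaffected.
D = 6 if K >= 3 else 1  [with K=5]  = 6
N = 3L - 3D + 1  [with L=5, D=6]  = -2

-2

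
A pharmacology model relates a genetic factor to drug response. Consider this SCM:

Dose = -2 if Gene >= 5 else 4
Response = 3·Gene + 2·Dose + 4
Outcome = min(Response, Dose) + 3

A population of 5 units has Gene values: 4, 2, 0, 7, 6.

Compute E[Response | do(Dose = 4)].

23.4

Under do(Dose=4), Dose's equation is replaced by Dose=4 for every unit. Per-unit Response: 24, 18, 12, 33, 30. Mean = 23.4.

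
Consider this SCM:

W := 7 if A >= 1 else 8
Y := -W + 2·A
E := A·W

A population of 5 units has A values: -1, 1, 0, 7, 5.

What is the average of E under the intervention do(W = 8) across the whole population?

19.2

Under do(W=8), W's equation is replaced by W=8 for every unit. Per-unit E: -8, 8, 0, 56, 40. Mean = 19.2.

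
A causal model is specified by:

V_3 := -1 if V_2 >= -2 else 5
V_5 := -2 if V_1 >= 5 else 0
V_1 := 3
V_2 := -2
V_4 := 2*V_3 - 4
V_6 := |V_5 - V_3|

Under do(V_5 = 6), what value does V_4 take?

The intervention breaks the incoming arrows to V_5: V_5 := -2 if V_1 >= 5 else 0 no longer applies, and V_5 = 6.
Since V_4 is not a descendant of the intervened variable, it is unaffected.
V_3 = -1 if V_2 >= -2 else 5  [with V_2=-2]  = -1
V_4 = 2*V_3 - 4  [with V_3=-1]  = -6

-6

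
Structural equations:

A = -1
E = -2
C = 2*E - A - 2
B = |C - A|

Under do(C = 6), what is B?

The intervention breaks the incoming arrows to C: C = 2*E - A - 2 no longer applies, and C = 6.
B = |C - A|  [with C=6, A=-1]  = 7

7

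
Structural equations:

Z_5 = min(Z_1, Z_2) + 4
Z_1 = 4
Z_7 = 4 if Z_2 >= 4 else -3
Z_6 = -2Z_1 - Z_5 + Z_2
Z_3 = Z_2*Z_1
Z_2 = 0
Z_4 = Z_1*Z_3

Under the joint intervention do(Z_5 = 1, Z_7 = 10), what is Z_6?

Under do(Z_5 = 1, Z_7 = 10), each intervened variable's structural equation is replaced by its fixed value.
Z_6 = -2Z_1 - Z_5 + Z_2  [with Z_1=4, Z_5=1, Z_2=0]  = -9

-9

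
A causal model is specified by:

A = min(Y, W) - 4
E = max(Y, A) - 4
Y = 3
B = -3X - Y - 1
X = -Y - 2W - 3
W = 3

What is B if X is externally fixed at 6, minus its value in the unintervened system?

-54

do(X=6) replaces the equation X = -Y - 2W - 3 with the constant X = 6.
B = -3X - Y - 1  [with X=6, Y=3]  = -22
Without intervention: X = -Y - 2W - 3  [with Y=3, W=3]  = -12; B = -3X - Y - 1  [with X=-12, Y=3]  = 32.
Change = -22 − 32 = -54.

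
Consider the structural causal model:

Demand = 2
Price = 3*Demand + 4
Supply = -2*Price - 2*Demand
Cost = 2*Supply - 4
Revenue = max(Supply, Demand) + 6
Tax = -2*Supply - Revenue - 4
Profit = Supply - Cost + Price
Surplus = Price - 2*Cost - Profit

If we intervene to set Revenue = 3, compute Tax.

The intervention breaks the incoming arrows to Revenue: Revenue = max(Supply, Demand) + 6 no longer applies, and Revenue = 3.
Price = 3*Demand + 4  [with Demand=2]  = 10
Supply = -2*Price - 2*Demand  [with Price=10, Demand=2]  = -24
Tax = -2*Supply - Revenue - 4  [with Supply=-24, Revenue=3]  = 41

41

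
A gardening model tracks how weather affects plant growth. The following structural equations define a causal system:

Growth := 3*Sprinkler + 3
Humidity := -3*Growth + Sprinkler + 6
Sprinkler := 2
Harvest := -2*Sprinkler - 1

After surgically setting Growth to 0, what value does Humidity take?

8

The intervention breaks the incoming arrows to Growth: Growth := 3*Sprinkler + 3 no longer applies, and Growth = 0.
Humidity = -3*Growth + Sprinkler + 6  [with Growth=0, Sprinkler=2]  = 8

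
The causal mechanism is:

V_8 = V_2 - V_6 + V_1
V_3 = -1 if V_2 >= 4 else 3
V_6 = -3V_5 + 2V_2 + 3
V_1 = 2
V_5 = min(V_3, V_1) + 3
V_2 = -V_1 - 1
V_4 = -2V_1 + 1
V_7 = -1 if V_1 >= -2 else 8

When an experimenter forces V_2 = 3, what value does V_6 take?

-6

Under do(V_2=3), the mechanism V_2 = -V_1 - 1 is discarded; V_2 is fixed at 3.
V_3 = -1 if V_2 >= 4 else 3  [with V_2=3]  = 3
V_5 = min(V_3, V_1) + 3  [with V_3=3, V_1=2]  = 5
V_6 = -3V_5 + 2V_2 + 3  [with V_5=5, V_2=3]  = -6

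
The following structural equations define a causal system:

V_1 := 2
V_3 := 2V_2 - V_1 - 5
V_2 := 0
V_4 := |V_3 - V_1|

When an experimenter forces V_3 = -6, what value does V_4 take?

8

The intervention breaks the incoming arrows to V_3: V_3 := 2V_2 - V_1 - 5 no longer applies, and V_3 = -6.
V_4 = |V_3 - V_1|  [with V_3=-6, V_1=2]  = 8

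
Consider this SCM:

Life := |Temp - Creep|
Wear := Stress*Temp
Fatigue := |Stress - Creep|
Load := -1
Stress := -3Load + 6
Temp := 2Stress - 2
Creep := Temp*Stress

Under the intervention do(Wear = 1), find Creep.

144

The intervention breaks the incoming arrows to Wear: Wear := Stress*Temp no longer applies, and Wear = 1.
Since Creep is not a descendant of the intervened variable, it is unaffected.
Stress = -3Load + 6  [with Load=-1]  = 9
Temp = 2Stress - 2  [with Stress=9]  = 16
Creep = Temp*Stress  [with Temp=16, Stress=9]  = 144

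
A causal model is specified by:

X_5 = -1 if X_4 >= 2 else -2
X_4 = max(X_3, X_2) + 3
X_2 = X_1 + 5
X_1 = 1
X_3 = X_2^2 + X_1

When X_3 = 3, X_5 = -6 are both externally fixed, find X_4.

The joint intervention fixes X_3 = 3, X_5 = -6, removing each variable's own equation.
X_2 = X_1 + 5  [with X_1=1]  = 6
X_4 = max(X_3, X_2) + 3  [with X_3=3, X_2=6]  = 9

9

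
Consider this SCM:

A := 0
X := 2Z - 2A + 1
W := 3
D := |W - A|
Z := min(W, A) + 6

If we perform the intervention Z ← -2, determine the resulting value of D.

3

Under do(Z=-2), the mechanism Z := min(W, A) + 6 is discarded; Z is fixed at -2.
Since D is not a descendant of the intervened variable, it is unaffected.
D = |W - A|  [with W=3, A=0]  = 3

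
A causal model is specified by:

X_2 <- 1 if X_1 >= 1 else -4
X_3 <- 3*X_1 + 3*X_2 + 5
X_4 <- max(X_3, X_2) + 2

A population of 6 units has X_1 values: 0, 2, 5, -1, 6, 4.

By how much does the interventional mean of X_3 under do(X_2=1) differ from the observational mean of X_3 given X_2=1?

-4.75

Under do(X_2=1), X_2's equation is replaced by X_2=1 for every unit. Per-unit X_3: 8, 14, 23, 5, 26, 20. Mean = 16.
Conditioning on X_2=1 selects the 4 unit(s) with X_1 ∈ {2, 5, 6, 4}. Their X_3 values: 14, 23, 26, 20. Mean = 20.75.
Difference = 16 − 20.75 = -4.75.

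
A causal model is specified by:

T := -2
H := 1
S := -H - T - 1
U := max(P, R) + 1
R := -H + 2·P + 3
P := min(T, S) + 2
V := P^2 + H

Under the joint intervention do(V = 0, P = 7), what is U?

17

Under do(V = 0, P = 7), each intervened variable's structural equation is replaced by its fixed value.
R = -H + 2·P + 3  [with H=1, P=7]  = 16
U = max(P, R) + 1  [with P=7, R=16]  = 17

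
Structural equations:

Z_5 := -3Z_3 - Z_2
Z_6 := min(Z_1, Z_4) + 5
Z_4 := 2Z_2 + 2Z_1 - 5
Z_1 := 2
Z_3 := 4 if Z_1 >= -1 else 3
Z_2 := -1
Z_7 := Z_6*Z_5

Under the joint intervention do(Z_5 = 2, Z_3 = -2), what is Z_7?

The joint intervention fixes Z_5 = 2, Z_3 = -2, removing each variable's own equation.
Z_4 = 2Z_2 + 2Z_1 - 5  [with Z_2=-1, Z_1=2]  = -3
Z_6 = min(Z_1, Z_4) + 5  [with Z_1=2, Z_4=-3]  = 2
Z_7 = Z_6*Z_5  [with Z_6=2, Z_5=2]  = 4

4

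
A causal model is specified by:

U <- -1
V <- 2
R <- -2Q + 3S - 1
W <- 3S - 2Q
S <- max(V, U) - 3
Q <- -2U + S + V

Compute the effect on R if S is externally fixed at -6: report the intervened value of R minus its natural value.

-5

The intervention breaks the incoming arrows to S: S <- max(V, U) - 3 no longer applies, and S = -6.
Q = -2U + S + V  [with U=-1, S=-6, V=2]  = -2
R = -2Q + 3S - 1  [with Q=-2, S=-6]  = -15
Without intervention: S = max(V, U) - 3  [with V=2, U=-1]  = -1; Q = -2U + S + V  [with U=-1, S=-1, V=2]  = 3; R = -2Q + 3S - 1  [with Q=3, S=-1]  = -10.
Change = -15 − (-10) = -5.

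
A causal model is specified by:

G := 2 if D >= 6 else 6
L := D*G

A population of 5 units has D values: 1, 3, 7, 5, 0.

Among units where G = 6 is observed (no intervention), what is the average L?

Conditioning on G=6 selects the 4 unit(s) with D ∈ {1, 3, 5, 0}. Their L values: 6, 18, 30, 0. Mean = 13.5.

13.5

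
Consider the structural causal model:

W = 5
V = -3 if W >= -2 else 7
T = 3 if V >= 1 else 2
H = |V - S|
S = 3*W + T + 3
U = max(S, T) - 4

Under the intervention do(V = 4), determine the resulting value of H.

17

Under do(V=4), the mechanism V = -3 if W >= -2 else 7 is discarded; V is fixed at 4.
T = 3 if V >= 1 else 2  [with V=4]  = 3
S = 3*W + T + 3  [with W=5, T=3]  = 21
H = |V - S|  [with V=4, S=21]  = 17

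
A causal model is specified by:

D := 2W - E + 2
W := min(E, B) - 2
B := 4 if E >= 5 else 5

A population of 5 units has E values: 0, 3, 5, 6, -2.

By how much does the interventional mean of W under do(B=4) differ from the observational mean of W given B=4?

-2.2

Every unit gets B=4 under the intervention. W values become -2, 1, 2, 2, -4; E[W|do(B=4)] = -0.2.
Conditioning on B=4 selects the 2 unit(s) with E ∈ {5, 6}. Their W values: 2, 2. Mean = 2.
Difference = -0.2 − 2 = -2.2.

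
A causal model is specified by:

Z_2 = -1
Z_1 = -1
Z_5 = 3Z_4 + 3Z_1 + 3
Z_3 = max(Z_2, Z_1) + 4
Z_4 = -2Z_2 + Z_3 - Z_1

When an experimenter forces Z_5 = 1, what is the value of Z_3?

do(Z_5=1) replaces the equation Z_5 = 3Z_4 + 3Z_1 + 3 with the constant Z_5 = 1.
Z_3 is not downstream of the intervention, so its value is determined by the original equations.
Z_3 = max(Z_2, Z_1) + 4  [with Z_2=-1, Z_1=-1]  = 3

3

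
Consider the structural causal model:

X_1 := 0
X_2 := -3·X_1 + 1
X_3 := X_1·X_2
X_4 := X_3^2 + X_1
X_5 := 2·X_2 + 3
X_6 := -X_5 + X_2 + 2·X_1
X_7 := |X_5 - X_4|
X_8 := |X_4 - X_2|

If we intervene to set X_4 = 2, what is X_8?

do(X_4=2) replaces the equation X_4 := X_3^2 + X_1 with the constant X_4 = 2.
X_2 = -3·X_1 + 1  [with X_1=0]  = 1
X_8 = |X_4 - X_2|  [with X_4=2, X_2=1]  = 1

1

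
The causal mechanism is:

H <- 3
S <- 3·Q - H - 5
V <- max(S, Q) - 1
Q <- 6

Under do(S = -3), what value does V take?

The intervention breaks the incoming arrows to S: S <- 3·Q - H - 5 no longer applies, and S = -3.
V = max(S, Q) - 1  [with S=-3, Q=6]  = 5

5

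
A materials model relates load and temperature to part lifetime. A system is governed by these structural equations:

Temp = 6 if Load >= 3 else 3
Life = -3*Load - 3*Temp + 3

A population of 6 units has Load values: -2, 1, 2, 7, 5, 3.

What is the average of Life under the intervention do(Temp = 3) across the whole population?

-14

Under do(Temp=3), Temp's equation is replaced by Temp=3 for every unit. Per-unit Life: 0, -9, -12, -27, -21, -15. Mean = -14.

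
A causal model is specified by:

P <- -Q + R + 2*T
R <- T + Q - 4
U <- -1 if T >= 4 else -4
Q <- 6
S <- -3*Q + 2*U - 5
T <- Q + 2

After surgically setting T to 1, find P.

Under do(T=1), the mechanism T <- Q + 2 is discarded; T is fixed at 1.
R = T + Q - 4  [with T=1, Q=6]  = 3
P = -Q + R + 2*T  [with Q=6, R=3, T=1]  = -1

-1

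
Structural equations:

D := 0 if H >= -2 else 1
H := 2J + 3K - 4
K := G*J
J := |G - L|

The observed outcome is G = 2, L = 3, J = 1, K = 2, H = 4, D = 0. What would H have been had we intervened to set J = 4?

do(J=4) replaces the equation J := |G - L| with the constant J = 4.
K = G*J  [with G=2, J=4]  = 8
H = 2J + 3K - 4  [with J=4, K=8]  = 28

28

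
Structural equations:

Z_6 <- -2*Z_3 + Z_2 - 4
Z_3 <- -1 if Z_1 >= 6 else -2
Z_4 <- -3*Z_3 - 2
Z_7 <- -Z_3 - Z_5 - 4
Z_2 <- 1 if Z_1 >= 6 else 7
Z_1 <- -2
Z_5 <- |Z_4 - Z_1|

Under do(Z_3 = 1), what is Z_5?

do(Z_3=1) replaces the equation Z_3 <- -1 if Z_1 >= 6 else -2 with the constant Z_3 = 1.
Z_4 = -3*Z_3 - 2  [with Z_3=1]  = -5
Z_5 = |Z_4 - Z_1|  [with Z_4=-5, Z_1=-2]  = 3

3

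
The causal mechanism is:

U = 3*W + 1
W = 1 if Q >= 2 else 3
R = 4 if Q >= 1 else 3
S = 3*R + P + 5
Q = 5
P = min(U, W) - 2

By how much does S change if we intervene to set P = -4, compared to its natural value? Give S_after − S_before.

The intervention breaks the incoming arrows to P: P = min(U, W) - 2 no longer applies, and P = -4.
R = 4 if Q >= 1 else 3  [with Q=5]  = 4
S = 3*R + P + 5  [with R=4, P=-4]  = 13
Without intervention: W = 1 if Q >= 2 else 3  [with Q=5]  = 1; R = 4 if Q >= 1 else 3  [with Q=5]  = 4; U = 3*W + 1  [with W=1]  = 4; P = min(U, W) - 2  [with U=4, W=1]  = -1; S = 3*R + P + 5  [with R=4, P=-1]  = 16.
Change = 13 − 16 = -3.

-3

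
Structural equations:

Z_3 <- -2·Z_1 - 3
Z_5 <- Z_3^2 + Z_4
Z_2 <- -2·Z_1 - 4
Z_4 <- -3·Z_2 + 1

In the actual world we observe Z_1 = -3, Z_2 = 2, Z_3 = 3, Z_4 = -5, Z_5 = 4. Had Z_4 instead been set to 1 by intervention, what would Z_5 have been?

10

Intervening sets Z_4 = 1 and removes its equation (Z_4 <- -3·Z_2 + 1).
Z_3 = -2·Z_1 - 3  [with Z_1=-3]  = 3
Z_5 = Z_3^2 + Z_4  [with Z_3=3, Z_4=1]  = 10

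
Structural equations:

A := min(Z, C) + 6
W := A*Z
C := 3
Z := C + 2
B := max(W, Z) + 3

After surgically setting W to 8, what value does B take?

11

Intervening sets W = 8 and removes its equation (W := A*Z).
Z = C + 2  [with C=3]  = 5
B = max(W, Z) + 3  [with W=8, Z=5]  = 11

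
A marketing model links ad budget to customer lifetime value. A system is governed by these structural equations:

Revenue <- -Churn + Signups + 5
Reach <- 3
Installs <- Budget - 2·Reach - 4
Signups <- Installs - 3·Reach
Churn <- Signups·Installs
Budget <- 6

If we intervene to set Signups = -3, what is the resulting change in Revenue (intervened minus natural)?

Under do(Signups=-3), the mechanism Signups <- Installs - 3·Reach is discarded; Signups is fixed at -3.
Installs = Budget - 2·Reach - 4  [with Budget=6, Reach=3]  = -4
Churn = Signups·Installs  [with Signups=-3, Installs=-4]  = 12
Revenue = -Churn + Signups + 5  [with Churn=12, Signups=-3]  = -10
Without intervention: Installs = Budget - 2·Reach - 4  [with Budget=6, Reach=3]  = -4; Signups = Installs - 3·Reach  [with Installs=-4, Reach=3]  = -13; Churn = Signups·Installs  [with Signups=-13, Installs=-4]  = 52; Revenue = -Churn + Signups + 5  [with Churn=52, Signups=-13]  = -60.
Change = -10 − (-60) = 50.

50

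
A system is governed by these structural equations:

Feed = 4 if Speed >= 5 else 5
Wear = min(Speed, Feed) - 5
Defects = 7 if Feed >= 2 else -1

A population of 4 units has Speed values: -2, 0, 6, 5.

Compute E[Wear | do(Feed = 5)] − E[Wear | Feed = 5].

The intervention sets Feed=5 in all 4 units regardless of Speed. Recomputing Wear per unit gives -7, -5, 0, 0; average -3.
E[Wear|Feed=5] averages over only the 2 units with Feed=5 (Speed = -2, 0): Wear = -7, -5, mean -6.
Difference = -3 − (-6) = 3.

3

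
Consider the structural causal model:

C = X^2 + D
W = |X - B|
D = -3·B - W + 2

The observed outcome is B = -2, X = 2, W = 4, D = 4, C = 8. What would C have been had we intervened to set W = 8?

4

do(W=8) replaces the equation W = |X - B| with the constant W = 8.
D = -3·B - W + 2  [with B=-2, W=8]  = 0
C = X^2 + D  [with X=2, D=0]  = 4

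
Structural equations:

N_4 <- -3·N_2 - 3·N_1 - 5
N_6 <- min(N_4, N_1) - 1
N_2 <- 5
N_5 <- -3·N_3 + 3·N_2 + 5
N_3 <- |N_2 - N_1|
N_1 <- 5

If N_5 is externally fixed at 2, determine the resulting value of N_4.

-35

The intervention breaks the incoming arrows to N_5: N_5 <- -3·N_3 + 3·N_2 + 5 no longer applies, and N_5 = 2.
Since N_4 is not a descendant of the intervened variable, it is unaffected.
N_4 = -3·N_2 - 3·N_1 - 5  [with N_2=5, N_1=5]  = -35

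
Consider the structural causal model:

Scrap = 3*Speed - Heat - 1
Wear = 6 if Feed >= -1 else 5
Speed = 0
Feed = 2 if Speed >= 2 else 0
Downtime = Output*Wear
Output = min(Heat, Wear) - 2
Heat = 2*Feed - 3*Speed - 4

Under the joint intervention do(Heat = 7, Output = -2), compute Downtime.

Under do(Heat = 7, Output = -2), each intervened variable's structural equation is replaced by its fixed value.
Feed = 2 if Speed >= 2 else 0  [with Speed=0]  = 0
Wear = 6 if Feed >= -1 else 5  [with Feed=0]  = 6
Downtime = Output*Wear  [with Output=-2, Wear=6]  = -12

-12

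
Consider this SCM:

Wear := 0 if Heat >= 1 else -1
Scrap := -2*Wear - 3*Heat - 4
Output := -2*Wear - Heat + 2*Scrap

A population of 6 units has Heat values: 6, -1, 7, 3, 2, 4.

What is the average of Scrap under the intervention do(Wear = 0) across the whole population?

-14.5

do(Wear=0) breaks Wear's dependence on Heat. With Wear=0 fixed, Scrap across the units is -22, -1, -25, -13, -10, -16, mean -14.5.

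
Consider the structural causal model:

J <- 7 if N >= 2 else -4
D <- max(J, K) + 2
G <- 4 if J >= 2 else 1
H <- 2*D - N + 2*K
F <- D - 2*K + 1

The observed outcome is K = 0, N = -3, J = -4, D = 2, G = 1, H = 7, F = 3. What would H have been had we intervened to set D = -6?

Under do(D=-6), the mechanism D <- max(J, K) + 2 is discarded; D is fixed at -6.
H = 2*D - N + 2*K  [with D=-6, N=-3, K=0]  = -9

-9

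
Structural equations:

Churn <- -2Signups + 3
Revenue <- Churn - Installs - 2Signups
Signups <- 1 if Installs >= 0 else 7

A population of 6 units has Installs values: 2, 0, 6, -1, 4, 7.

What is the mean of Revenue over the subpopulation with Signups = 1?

-4.8

Observing Signups=1 restricts to units where Signups's equation naturally yields 1: Installs ∈ {2, 0, 6, 4, 7}. In that subpopulation Revenue = -3, -1, -7, -5, -8, mean -4.8.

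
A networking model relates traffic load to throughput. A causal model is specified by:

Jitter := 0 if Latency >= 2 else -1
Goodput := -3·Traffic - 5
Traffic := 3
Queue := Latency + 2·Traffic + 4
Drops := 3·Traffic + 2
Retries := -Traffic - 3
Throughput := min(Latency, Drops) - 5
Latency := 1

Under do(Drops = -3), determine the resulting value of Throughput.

-8

The intervention breaks the incoming arrows to Drops: Drops := 3·Traffic + 2 no longer applies, and Drops = -3.
Throughput = min(Latency, Drops) - 5  [with Latency=1, Drops=-3]  = -8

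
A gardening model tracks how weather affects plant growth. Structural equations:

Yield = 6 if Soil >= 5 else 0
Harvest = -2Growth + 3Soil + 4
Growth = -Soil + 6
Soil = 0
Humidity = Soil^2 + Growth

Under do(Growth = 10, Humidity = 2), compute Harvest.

Under do(Growth = 10, Humidity = 2), each intervened variable's structural equation is replaced by its fixed value.
Harvest = -2Growth + 3Soil + 4  [with Growth=10, Soil=0]  = -16

-16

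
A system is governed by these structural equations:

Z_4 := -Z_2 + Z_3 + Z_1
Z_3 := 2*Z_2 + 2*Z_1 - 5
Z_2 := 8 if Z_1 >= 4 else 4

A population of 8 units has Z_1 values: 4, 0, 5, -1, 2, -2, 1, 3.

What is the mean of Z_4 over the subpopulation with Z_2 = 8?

Observing Z_2=8 restricts to units where Z_2's equation naturally yields 8: Z_1 ∈ {4, 5}. In that subpopulation Z_4 = 15, 18, mean 16.5.

16.5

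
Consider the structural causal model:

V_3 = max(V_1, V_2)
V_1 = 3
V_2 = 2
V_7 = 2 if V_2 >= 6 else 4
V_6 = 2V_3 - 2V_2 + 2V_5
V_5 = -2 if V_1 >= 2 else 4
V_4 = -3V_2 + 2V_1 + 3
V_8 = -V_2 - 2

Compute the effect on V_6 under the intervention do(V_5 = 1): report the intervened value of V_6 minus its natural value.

The intervention breaks the incoming arrows to V_5: V_5 = -2 if V_1 >= 2 else 4 no longer applies, and V_5 = 1.
V_3 = max(V_1, V_2)  [with V_1=3, V_2=2]  = 3
V_6 = 2V_3 - 2V_2 + 2V_5  [with V_3=3, V_2=2, V_5=1]  = 4
Without intervention: V_3 = max(V_1, V_2)  [with V_1=3, V_2=2]  = 3; V_5 = -2 if V_1 >= 2 else 4  [with V_1=3]  = -2; V_6 = 2V_3 - 2V_2 + 2V_5  [with V_3=3, V_2=2, V_5=-2]  = -2.
Change = 4 − (-2) = 6.

6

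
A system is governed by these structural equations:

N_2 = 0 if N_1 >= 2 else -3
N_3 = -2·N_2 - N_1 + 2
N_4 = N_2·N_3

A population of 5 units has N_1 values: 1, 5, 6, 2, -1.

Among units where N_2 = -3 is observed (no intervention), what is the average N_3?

Conditioning on N_2=-3 selects the 2 unit(s) with N_1 ∈ {1, -1}. Their N_3 values: 7, 9. Mean = 8.

8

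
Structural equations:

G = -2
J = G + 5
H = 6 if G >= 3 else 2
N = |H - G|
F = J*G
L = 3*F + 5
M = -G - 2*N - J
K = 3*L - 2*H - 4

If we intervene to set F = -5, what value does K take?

do(F=-5) replaces the equation F = J*G with the constant F = -5.
H = 6 if G >= 3 else 2  [with G=-2]  = 2
L = 3*F + 5  [with F=-5]  = -10
K = 3*L - 2*H - 4  [with L=-10, H=2]  = -38

-38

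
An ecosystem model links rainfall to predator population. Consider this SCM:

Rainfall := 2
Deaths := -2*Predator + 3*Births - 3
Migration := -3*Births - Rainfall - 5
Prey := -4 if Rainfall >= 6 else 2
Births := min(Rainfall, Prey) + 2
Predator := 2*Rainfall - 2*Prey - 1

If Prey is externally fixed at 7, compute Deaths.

do(Prey=7) replaces the equation Prey := -4 if Rainfall >= 6 else 2 with the constant Prey = 7.
Predator = 2*Rainfall - 2*Prey - 1  [with Rainfall=2, Prey=7]  = -11
Births = min(Rainfall, Prey) + 2  [with Rainfall=2, Prey=7]  = 4
Deaths = -2*Predator + 3*Births - 3  [with Predator=-11, Births=4]  = 31

31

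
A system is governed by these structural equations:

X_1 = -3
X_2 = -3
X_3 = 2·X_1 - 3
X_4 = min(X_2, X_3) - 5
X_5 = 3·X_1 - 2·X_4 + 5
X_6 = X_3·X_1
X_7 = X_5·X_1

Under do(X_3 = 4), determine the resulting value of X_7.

-36

The intervention breaks the incoming arrows to X_3: X_3 = 2·X_1 - 3 no longer applies, and X_3 = 4.
X_4 = min(X_2, X_3) - 5  [with X_2=-3, X_3=4]  = -8
X_5 = 3·X_1 - 2·X_4 + 5  [with X_1=-3, X_4=-8]  = 12
X_7 = X_5·X_1  [with X_5=12, X_1=-3]  = -36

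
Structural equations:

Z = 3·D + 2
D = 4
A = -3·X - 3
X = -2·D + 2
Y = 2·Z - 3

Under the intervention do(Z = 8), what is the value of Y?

13

The intervention breaks the incoming arrows to Z: Z = 3·D + 2 no longer applies, and Z = 8.
Y = 2·Z - 3  [with Z=8]  = 13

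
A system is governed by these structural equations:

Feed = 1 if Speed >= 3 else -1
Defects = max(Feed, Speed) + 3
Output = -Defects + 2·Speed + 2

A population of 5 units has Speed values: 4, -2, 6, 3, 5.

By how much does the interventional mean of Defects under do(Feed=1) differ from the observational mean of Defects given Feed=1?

-0.7

do(Feed=1) breaks Feed's dependence on Speed. With Feed=1 fixed, Defects across the units is 7, 4, 9, 6, 8, mean 6.8.
Observing Feed=1 restricts to units where Feed's equation naturally yields 1: Speed ∈ {4, 6, 3, 5}. In that subpopulation Defects = 7, 9, 6, 8, mean 7.5.
Difference = 6.8 − 7.5 = -0.7.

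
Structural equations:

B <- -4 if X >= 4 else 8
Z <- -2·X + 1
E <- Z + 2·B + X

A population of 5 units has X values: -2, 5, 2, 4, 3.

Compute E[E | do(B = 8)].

do(B=8) breaks B's dependence on X. With B=8 fixed, E across the units is 19, 12, 15, 13, 14, mean 14.6.

14.6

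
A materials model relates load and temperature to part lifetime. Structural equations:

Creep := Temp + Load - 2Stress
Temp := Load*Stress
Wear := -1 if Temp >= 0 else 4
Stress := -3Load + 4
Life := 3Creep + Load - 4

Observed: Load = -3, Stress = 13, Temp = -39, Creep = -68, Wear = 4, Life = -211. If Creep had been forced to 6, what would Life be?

11

Under do(Creep=6), the mechanism Creep := Temp + Load - 2Stress is discarded; Creep is fixed at 6.
Life = 3Creep + Load - 4  [with Creep=6, Load=-3]  = 11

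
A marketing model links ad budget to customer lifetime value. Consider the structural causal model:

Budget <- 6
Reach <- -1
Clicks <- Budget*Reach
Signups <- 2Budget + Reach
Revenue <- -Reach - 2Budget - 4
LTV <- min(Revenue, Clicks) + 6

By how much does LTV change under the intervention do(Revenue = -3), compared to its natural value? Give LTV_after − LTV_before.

The intervention breaks the incoming arrows to Revenue: Revenue <- -Reach - 2Budget - 4 no longer applies, and Revenue = -3.
Clicks = Budget*Reach  [with Budget=6, Reach=-1]  = -6
LTV = min(Revenue, Clicks) + 6  [with Revenue=-3, Clicks=-6]  = 0
Without intervention: Clicks = Budget*Reach  [with Budget=6, Reach=-1]  = -6; Revenue = -Reach - 2Budget - 4  [with Reach=-1, Budget=6]  = -15; LTV = min(Revenue, Clicks) + 6  [with Revenue=-15, Clicks=-6]  = -9.
Change = 0 − (-9) = 9.

9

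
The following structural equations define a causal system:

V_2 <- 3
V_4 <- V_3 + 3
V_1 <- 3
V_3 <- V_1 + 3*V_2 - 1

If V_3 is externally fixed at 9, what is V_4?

12

The intervention breaks the incoming arrows to V_3: V_3 <- V_1 + 3*V_2 - 1 no longer applies, and V_3 = 9.
V_4 = V_3 + 3  [with V_3=9]  = 12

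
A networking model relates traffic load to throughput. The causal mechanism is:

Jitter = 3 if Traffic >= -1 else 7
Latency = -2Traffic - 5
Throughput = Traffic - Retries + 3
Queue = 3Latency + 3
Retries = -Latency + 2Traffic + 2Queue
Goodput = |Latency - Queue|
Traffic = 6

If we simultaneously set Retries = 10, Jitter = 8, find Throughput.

The joint intervention fixes Retries = 10, Jitter = 8, removing each variable's own equation.
Throughput = Traffic - Retries + 3  [with Traffic=6, Retries=10]  = -1

-1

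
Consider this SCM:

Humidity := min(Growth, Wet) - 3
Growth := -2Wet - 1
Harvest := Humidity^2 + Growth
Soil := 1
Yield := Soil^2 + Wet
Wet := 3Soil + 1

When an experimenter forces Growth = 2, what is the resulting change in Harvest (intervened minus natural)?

The intervention breaks the incoming arrows to Growth: Growth := -2Wet - 1 no longer applies, and Growth = 2.
Wet = 3Soil + 1  [with Soil=1]  = 4
Humidity = min(Growth, Wet) - 3  [with Growth=2, Wet=4]  = -1
Harvest = Humidity^2 + Growth  [with Humidity=-1, Growth=2]  = 3
Without intervention: Wet = 3Soil + 1  [with Soil=1]  = 4; Growth = -2Wet - 1  [with Wet=4]  = -9; Humidity = min(Growth, Wet) - 3  [with Growth=-9, Wet=4]  = -12; Harvest = Humidity^2 + Growth  [with Humidity=-12, Growth=-9]  = 135.
Change = 3 − 135 = -132.

-132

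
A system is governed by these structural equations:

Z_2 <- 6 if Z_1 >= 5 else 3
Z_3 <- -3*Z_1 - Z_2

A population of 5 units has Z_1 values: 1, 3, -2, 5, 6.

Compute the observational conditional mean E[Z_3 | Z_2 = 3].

E[Z_3|Z_2=3] averages over only the 3 units with Z_2=3 (Z_1 = 1, 3, -2): Z_3 = -6, -12, 3, mean -5.

-5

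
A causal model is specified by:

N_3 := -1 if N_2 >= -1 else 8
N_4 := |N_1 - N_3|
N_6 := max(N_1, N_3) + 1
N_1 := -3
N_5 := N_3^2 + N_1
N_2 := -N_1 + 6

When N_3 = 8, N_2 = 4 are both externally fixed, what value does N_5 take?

61

Setting N_3 = 8, N_2 = 4 by intervention discards those variables' equations.
N_5 = N_3^2 + N_1  [with N_3=8, N_1=-3]  = 61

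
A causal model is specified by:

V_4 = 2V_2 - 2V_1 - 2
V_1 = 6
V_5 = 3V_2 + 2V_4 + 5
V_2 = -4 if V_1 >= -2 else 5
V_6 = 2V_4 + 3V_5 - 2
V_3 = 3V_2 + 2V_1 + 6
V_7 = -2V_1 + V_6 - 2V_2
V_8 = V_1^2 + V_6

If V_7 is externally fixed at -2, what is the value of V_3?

Intervening sets V_7 = -2 and removes its equation (V_7 = -2V_1 + V_6 - 2V_2).
V_3 is not downstream of the intervention, so its value is determined by the original equations.
V_2 = -4 if V_1 >= -2 else 5  [with V_1=6]  = -4
V_3 = 3V_2 + 2V_1 + 6  [with V_2=-4, V_1=6]  = 6

6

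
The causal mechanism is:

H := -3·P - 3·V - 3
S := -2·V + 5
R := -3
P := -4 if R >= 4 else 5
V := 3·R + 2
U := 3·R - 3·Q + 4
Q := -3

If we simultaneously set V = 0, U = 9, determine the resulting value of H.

Under do(V = 0, U = 9), each intervened variable's structural equation is replaced by its fixed value.
P = -4 if R >= 4 else 5  [with R=-3]  = 5
H = -3·P - 3·V - 3  [with P=5, V=0]  = -18

-18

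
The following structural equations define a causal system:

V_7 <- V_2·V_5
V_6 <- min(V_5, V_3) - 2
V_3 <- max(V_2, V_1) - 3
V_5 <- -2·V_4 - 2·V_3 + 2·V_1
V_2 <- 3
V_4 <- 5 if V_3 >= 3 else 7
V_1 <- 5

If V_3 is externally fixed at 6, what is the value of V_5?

do(V_3=6) replaces the equation V_3 <- max(V_2, V_1) - 3 with the constant V_3 = 6.
V_4 = 5 if V_3 >= 3 else 7  [with V_3=6]  = 5
V_5 = -2·V_4 - 2·V_3 + 2·V_1  [with V_4=5, V_3=6, V_1=5]  = -12

-12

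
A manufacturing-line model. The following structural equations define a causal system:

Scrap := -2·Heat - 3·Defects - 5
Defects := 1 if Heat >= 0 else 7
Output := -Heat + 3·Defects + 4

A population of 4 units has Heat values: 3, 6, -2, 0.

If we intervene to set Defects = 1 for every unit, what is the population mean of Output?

do(Defects=1) breaks Defects's dependence on Heat. With Defects=1 fixed, Output across the units is 4, 1, 9, 7, mean 5.25.

5.25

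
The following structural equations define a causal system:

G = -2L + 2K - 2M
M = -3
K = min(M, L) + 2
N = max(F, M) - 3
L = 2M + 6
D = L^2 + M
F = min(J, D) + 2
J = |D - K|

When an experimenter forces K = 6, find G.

The intervention breaks the incoming arrows to K: K = min(M, L) + 2 no longer applies, and K = 6.
L = 2M + 6  [with M=-3]  = 0
G = -2L + 2K - 2M  [with L=0, K=6, M=-3]  = 18

18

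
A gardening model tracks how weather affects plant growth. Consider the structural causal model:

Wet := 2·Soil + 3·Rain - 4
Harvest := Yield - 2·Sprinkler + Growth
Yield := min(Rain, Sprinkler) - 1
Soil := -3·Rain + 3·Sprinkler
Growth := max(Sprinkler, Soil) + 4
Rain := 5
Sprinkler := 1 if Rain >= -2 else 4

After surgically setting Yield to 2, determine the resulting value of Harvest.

Intervening sets Yield = 2 and removes its equation (Yield := min(Rain, Sprinkler) - 1).
Sprinkler = 1 if Rain >= -2 else 4  [with Rain=5]  = 1
Soil = -3·Rain + 3·Sprinkler  [with Rain=5, Sprinkler=1]  = -12
Growth = max(Sprinkler, Soil) + 4  [with Sprinkler=1, Soil=-12]  = 5
Harvest = Yield - 2·Sprinkler + Growth  [with Yield=2, Sprinkler=1, Growth=5]  = 5

5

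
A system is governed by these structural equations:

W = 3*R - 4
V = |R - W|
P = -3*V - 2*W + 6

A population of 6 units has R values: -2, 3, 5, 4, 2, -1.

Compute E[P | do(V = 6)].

Under do(V=6), V's equation is replaced by V=6 for every unit. Per-unit P: 8, -22, -34, -28, -16, 2. Mean = -15.

-15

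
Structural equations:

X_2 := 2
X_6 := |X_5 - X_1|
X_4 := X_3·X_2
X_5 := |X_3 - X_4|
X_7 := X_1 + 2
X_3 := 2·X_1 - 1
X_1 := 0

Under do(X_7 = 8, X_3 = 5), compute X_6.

5

Setting X_7 = 8, X_3 = 5 by intervention discards those variables' equations.
X_4 = X_3·X_2  [with X_3=5, X_2=2]  = 10
X_5 = |X_3 - X_4|  [with X_3=5, X_4=10]  = 5
X_6 = |X_5 - X_1|  [with X_5=5, X_1=0]  = 5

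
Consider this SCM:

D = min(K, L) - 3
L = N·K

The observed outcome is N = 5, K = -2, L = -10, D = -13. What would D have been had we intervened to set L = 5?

The intervention breaks the incoming arrows to L: L = N·K no longer applies, and L = 5.
D = min(K, L) - 3  [with K=-2, L=5]  = -5

-5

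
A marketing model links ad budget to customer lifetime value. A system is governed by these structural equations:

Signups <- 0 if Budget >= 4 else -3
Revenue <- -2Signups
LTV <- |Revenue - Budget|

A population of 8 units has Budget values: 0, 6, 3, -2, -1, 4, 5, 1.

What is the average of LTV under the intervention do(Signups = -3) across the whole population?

Under do(Signups=-3), Signups's equation is replaced by Signups=-3 for every unit. Per-unit LTV: 6, 0, 3, 8, 7, 2, 1, 5. Mean = 4.

4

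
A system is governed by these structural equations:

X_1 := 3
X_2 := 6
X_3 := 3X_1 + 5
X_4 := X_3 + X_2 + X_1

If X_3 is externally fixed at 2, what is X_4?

The intervention breaks the incoming arrows to X_3: X_3 := 3X_1 + 5 no longer applies, and X_3 = 2.
X_4 = X_3 + X_2 + X_1  [with X_3=2, X_2=6, X_1=3]  = 11

11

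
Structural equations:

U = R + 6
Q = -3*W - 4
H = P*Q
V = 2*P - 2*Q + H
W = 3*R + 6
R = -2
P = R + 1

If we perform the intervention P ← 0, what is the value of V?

8

The intervention breaks the incoming arrows to P: P = R + 1 no longer applies, and P = 0.
W = 3*R + 6  [with R=-2]  = 0
Q = -3*W - 4  [with W=0]  = -4
H = P*Q  [with P=0, Q=-4]  = 0
V = 2*P - 2*Q + H  [with P=0, Q=-4, H=0]  = 8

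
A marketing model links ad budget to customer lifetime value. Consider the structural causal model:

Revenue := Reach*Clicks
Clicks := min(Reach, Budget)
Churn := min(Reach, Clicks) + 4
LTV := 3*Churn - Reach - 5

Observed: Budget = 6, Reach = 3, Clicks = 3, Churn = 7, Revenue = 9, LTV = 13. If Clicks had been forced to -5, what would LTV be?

The intervention breaks the incoming arrows to Clicks: Clicks := min(Reach, Budget) no longer applies, and Clicks = -5.
Churn = min(Reach, Clicks) + 4  [with Reach=3, Clicks=-5]  = -1
LTV = 3*Churn - Reach - 5  [with Churn=-1, Reach=3]  = -11

-11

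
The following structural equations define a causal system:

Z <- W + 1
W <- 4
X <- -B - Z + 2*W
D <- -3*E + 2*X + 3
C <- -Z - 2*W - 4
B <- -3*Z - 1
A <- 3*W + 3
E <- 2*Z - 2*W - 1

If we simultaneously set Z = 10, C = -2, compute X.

The joint intervention fixes Z = 10, C = -2, removing each variable's own equation.
B = -3*Z - 1  [with Z=10]  = -31
X = -B - Z + 2*W  [with B=-31, Z=10, W=4]  = 29

29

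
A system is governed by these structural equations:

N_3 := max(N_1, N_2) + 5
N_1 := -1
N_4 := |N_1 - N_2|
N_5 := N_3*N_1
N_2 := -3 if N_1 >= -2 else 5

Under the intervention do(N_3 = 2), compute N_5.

-2

do(N_3=2) replaces the equation N_3 := max(N_1, N_2) + 5 with the constant N_3 = 2.
N_5 = N_3*N_1  [with N_3=2, N_1=-1]  = -2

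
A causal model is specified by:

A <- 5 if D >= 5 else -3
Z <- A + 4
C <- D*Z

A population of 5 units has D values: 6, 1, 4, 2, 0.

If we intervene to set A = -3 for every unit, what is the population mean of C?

2.6

Every unit gets A=-3 under the intervention. C values become 6, 1, 4, 2, 0; E[C|do(A=-3)] = 2.6.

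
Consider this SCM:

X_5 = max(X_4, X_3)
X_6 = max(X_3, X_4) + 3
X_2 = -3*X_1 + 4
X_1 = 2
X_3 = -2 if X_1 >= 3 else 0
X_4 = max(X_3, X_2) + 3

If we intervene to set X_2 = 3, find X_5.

do(X_2=3) replaces the equation X_2 = -3*X_1 + 4 with the constant X_2 = 3.
X_3 = -2 if X_1 >= 3 else 0  [with X_1=2]  = 0
X_4 = max(X_3, X_2) + 3  [with X_3=0, X_2=3]  = 6
X_5 = max(X_4, X_3)  [with X_4=6, X_3=0]  = 6

6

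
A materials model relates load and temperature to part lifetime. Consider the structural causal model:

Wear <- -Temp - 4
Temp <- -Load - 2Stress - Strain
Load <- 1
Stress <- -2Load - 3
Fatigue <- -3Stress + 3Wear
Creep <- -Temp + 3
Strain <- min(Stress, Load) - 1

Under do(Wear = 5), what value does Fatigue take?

30

Intervening sets Wear = 5 and removes its equation (Wear <- -Temp - 4).
Stress = -2Load - 3  [with Load=1]  = -5
Fatigue = -3Stress + 3Wear  [with Stress=-5, Wear=5]  = 30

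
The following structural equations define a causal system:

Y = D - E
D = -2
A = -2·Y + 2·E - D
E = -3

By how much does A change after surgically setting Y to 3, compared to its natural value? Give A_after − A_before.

The intervention breaks the incoming arrows to Y: Y = D - E no longer applies, and Y = 3.
A = -2·Y + 2·E - D  [with Y=3, E=-3, D=-2]  = -10
Without intervention: Y = D - E  [with D=-2, E=-3]  = 1; A = -2·Y + 2·E - D  [with Y=1, E=-3, D=-2]  = -6.
Change = -10 − (-6) = -4.

-4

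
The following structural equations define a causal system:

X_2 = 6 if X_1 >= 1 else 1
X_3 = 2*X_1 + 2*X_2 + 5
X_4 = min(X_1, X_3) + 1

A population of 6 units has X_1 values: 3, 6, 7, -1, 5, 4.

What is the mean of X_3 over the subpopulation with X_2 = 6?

27

E[X_3|X_2=6] averages over only the 5 units with X_2=6 (X_1 = 3, 6, 7, 5, 4): X_3 = 23, 29, 31, 27, 25, mean 27.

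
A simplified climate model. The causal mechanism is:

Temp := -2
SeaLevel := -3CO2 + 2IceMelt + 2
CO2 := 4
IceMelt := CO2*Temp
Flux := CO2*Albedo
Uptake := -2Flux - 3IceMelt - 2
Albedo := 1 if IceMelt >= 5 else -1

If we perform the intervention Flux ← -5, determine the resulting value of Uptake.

32

Intervening sets Flux = -5 and removes its equation (Flux := CO2*Albedo).
IceMelt = CO2*Temp  [with CO2=4, Temp=-2]  = -8
Uptake = -2Flux - 3IceMelt - 2  [with Flux=-5, IceMelt=-8]  = 32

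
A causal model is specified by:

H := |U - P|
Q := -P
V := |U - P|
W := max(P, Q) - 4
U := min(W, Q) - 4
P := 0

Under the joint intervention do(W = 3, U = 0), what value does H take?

0

Setting W = 3, U = 0 by intervention discards those variables' equations.
H = |U - P|  [with U=0, P=0]  = 0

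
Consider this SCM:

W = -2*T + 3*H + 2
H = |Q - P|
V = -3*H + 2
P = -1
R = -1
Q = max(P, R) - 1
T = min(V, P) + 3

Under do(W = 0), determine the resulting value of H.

1

Under do(W=0), the mechanism W = -2*T + 3*H + 2 is discarded; W is fixed at 0.
Since H is not a descendant of the intervened variable, it is unaffected.
Q = max(P, R) - 1  [with P=-1, R=-1]  = -2
H = |Q - P|  [with Q=-2, P=-1]  = 1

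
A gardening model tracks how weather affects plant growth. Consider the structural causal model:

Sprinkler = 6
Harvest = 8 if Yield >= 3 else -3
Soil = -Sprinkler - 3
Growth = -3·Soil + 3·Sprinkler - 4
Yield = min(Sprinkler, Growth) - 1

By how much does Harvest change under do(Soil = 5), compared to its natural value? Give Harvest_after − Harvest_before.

do(Soil=5) replaces the equation Soil = -Sprinkler - 3 with the constant Soil = 5.
Growth = -3·Soil + 3·Sprinkler - 4  [with Soil=5, Sprinkler=6]  = -1
Yield = min(Sprinkler, Growth) - 1  [with Sprinkler=6, Growth=-1]  = -2
Harvest = 8 if Yield >= 3 else -3  [with Yield=-2]  = -3
Without intervention: Soil = -Sprinkler - 3  [with Sprinkler=6]  = -9; Growth = -3·Soil + 3·Sprinkler - 4  [with Soil=-9, Sprinkler=6]  = 41; Yield = min(Sprinkler, Growth) - 1  [with Sprinkler=6, Growth=41]  = 5; Harvest = 8 if Yield >= 3 else -3  [with Yield=5]  = 8.
Change = -3 − 8 = -11.

-11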